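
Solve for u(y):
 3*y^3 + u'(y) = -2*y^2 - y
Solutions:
 u(y) = C1 - 3*y^4/4 - 2*y^3/3 - y^2/2


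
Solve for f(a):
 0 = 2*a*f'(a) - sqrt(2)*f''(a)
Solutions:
 f(a) = C1 + C2*erfi(2^(3/4)*a/2)


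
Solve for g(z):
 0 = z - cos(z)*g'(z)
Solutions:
 g(z) = C1 + Integral(z/cos(z), z)


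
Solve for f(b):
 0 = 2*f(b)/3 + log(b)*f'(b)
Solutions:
 f(b) = C1*exp(-2*li(b)/3)


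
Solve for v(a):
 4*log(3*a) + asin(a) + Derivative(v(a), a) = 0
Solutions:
 v(a) = C1 - 4*a*log(a) - a*asin(a) - 4*a*log(3) + 4*a - sqrt(1 - a^2)


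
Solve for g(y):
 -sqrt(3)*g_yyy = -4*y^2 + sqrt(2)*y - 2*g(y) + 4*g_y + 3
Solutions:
 g(y) = C1*exp(-y*(-4*3^(1/3)/(9 + sqrt(81 + 64*sqrt(3)))^(1/3) + 3^(1/6)*(9 + sqrt(81 + 64*sqrt(3)))^(1/3))/6)*sin(y*(4*3^(5/6)/(9 + sqrt(81 + 64*sqrt(3)))^(1/3) + 3^(2/3)*(9 + sqrt(81 + 64*sqrt(3)))^(1/3))/6) + C2*exp(-y*(-4*3^(1/3)/(9 + sqrt(81 + 64*sqrt(3)))^(1/3) + 3^(1/6)*(9 + sqrt(81 + 64*sqrt(3)))^(1/3))/6)*cos(y*(4*3^(5/6)/(9 + sqrt(81 + 64*sqrt(3)))^(1/3) + 3^(2/3)*(9 + sqrt(81 + 64*sqrt(3)))^(1/3))/6) + C3*exp(y*(-4*3^(1/3)/(9 + sqrt(81 + 64*sqrt(3)))^(1/3) + 3^(1/6)*(9 + sqrt(81 + 64*sqrt(3)))^(1/3))/3) - 2*y^2 - 8*y + sqrt(2)*y/2 - 29/2 + sqrt(2)


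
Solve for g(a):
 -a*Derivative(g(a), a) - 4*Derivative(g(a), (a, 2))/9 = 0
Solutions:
 g(a) = C1 + C2*erf(3*sqrt(2)*a/4)


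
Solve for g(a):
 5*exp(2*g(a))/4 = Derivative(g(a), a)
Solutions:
 g(a) = log(-sqrt(-1/(C1 + 5*a))) + log(2)/2
 g(a) = log(-1/(C1 + 5*a))/2 + log(2)/2


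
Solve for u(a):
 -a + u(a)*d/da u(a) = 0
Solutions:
 u(a) = -sqrt(C1 + a^2)
 u(a) = sqrt(C1 + a^2)


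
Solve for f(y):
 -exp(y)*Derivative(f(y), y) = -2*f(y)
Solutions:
 f(y) = C1*exp(-2*exp(-y))


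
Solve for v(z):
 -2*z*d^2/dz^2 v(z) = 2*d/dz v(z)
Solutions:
 v(z) = C1 + C2*log(z)


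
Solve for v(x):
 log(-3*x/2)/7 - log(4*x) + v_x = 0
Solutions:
 v(x) = C1 + 6*x*log(x)/7 + x*(-6 - log(3) + 15*log(2) - I*pi)/7


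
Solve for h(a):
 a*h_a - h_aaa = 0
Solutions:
 h(a) = C1 + Integral(C2*airyai(a) + C3*airybi(a), a)


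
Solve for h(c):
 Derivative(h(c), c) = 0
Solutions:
 h(c) = C1


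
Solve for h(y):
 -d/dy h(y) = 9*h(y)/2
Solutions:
 h(y) = C1*exp(-9*y/2)


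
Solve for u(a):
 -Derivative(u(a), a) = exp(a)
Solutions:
 u(a) = C1 - exp(a)


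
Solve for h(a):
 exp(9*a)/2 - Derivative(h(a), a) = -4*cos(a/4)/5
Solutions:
 h(a) = C1 + exp(9*a)/18 + 16*sin(a/4)/5


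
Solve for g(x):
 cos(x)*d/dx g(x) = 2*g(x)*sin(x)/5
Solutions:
 g(x) = C1/cos(x)^(2/5)


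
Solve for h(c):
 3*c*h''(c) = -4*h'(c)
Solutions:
 h(c) = C1 + C2/c^(1/3)


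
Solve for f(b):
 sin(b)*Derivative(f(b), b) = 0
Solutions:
 f(b) = C1


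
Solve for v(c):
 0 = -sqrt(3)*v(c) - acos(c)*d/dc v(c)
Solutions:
 v(c) = C1*exp(-sqrt(3)*Integral(1/acos(c), c))


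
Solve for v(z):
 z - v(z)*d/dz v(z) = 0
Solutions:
 v(z) = -sqrt(C1 + z^2)
 v(z) = sqrt(C1 + z^2)


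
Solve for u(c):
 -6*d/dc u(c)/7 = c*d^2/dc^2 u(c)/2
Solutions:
 u(c) = C1 + C2/c^(5/7)


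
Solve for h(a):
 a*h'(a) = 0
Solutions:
 h(a) = C1


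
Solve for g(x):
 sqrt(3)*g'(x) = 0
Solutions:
 g(x) = C1


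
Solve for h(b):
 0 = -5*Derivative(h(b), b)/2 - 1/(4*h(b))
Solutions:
 h(b) = -sqrt(C1 - 5*b)/5
 h(b) = sqrt(C1 - 5*b)/5


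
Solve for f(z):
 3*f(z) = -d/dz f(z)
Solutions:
 f(z) = C1*exp(-3*z)


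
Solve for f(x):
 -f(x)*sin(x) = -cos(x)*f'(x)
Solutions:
 f(x) = C1/cos(x)


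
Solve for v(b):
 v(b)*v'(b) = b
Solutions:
 v(b) = -sqrt(C1 + b^2)
 v(b) = sqrt(C1 + b^2)


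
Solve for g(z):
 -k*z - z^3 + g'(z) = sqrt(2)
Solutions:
 g(z) = C1 + k*z^2/2 + z^4/4 + sqrt(2)*z


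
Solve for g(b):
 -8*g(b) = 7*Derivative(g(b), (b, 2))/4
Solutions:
 g(b) = C1*sin(4*sqrt(14)*b/7) + C2*cos(4*sqrt(14)*b/7)


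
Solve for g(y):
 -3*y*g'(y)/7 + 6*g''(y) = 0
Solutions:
 g(y) = C1 + C2*erfi(sqrt(7)*y/14)


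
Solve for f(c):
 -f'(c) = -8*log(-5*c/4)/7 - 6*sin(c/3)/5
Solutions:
 f(c) = C1 + 8*c*log(-c)/7 - 16*c*log(2)/7 - 8*c/7 + 8*c*log(5)/7 - 18*cos(c/3)/5


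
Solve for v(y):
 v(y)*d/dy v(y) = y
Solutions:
 v(y) = -sqrt(C1 + y^2)
 v(y) = sqrt(C1 + y^2)


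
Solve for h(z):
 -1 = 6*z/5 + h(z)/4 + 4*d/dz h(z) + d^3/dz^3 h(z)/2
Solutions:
 h(z) = C1*exp(-6^(1/3)*z*(-(9 + sqrt(24657))^(1/3) + 16*6^(1/3)/(9 + sqrt(24657))^(1/3))/12)*sin(2^(1/3)*3^(1/6)*z*(4*2^(1/3)/(9 + sqrt(24657))^(1/3) + 3^(2/3)*(9 + sqrt(24657))^(1/3)/12)) + C2*exp(-6^(1/3)*z*(-(9 + sqrt(24657))^(1/3) + 16*6^(1/3)/(9 + sqrt(24657))^(1/3))/12)*cos(2^(1/3)*3^(1/6)*z*(4*2^(1/3)/(9 + sqrt(24657))^(1/3) + 3^(2/3)*(9 + sqrt(24657))^(1/3)/12)) + C3*exp(6^(1/3)*z*(-(9 + sqrt(24657))^(1/3) + 16*6^(1/3)/(9 + sqrt(24657))^(1/3))/6) - 24*z/5 + 364/5


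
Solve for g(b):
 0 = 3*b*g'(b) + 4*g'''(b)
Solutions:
 g(b) = C1 + Integral(C2*airyai(-6^(1/3)*b/2) + C3*airybi(-6^(1/3)*b/2), b)


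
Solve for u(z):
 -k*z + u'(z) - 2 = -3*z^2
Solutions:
 u(z) = C1 + k*z^2/2 - z^3 + 2*z


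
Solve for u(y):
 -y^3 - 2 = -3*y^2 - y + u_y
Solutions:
 u(y) = C1 - y^4/4 + y^3 + y^2/2 - 2*y


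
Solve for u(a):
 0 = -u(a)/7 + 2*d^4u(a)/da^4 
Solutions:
 u(a) = C1*exp(-14^(3/4)*a/14) + C2*exp(14^(3/4)*a/14) + C3*sin(14^(3/4)*a/14) + C4*cos(14^(3/4)*a/14)


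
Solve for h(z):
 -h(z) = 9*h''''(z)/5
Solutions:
 h(z) = (C1*sin(5^(1/4)*sqrt(6)*z/6) + C2*cos(5^(1/4)*sqrt(6)*z/6))*exp(-5^(1/4)*sqrt(6)*z/6) + (C3*sin(5^(1/4)*sqrt(6)*z/6) + C4*cos(5^(1/4)*sqrt(6)*z/6))*exp(5^(1/4)*sqrt(6)*z/6)


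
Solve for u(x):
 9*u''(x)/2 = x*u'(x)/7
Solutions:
 u(x) = C1 + C2*erfi(sqrt(7)*x/21)


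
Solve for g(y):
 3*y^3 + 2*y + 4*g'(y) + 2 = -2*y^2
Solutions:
 g(y) = C1 - 3*y^4/16 - y^3/6 - y^2/4 - y/2


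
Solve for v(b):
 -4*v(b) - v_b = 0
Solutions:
 v(b) = C1*exp(-4*b)


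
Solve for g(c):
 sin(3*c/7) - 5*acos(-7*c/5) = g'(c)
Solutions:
 g(c) = C1 - 5*c*acos(-7*c/5) - 5*sqrt(25 - 49*c^2)/7 - 7*cos(3*c/7)/3


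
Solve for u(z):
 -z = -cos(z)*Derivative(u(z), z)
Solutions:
 u(z) = C1 + Integral(z/cos(z), z)


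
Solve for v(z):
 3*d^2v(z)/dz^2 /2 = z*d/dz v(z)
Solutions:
 v(z) = C1 + C2*erfi(sqrt(3)*z/3)


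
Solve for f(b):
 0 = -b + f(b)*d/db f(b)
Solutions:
 f(b) = -sqrt(C1 + b^2)
 f(b) = sqrt(C1 + b^2)


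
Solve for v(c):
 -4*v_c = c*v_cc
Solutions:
 v(c) = C1 + C2/c^3


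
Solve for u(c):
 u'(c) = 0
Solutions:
 u(c) = C1


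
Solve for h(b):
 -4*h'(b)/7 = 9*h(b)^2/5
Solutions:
 h(b) = 20/(C1 + 63*b)


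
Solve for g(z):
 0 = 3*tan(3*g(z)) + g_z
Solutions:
 g(z) = -asin(C1*exp(-9*z))/3 + pi/3
 g(z) = asin(C1*exp(-9*z))/3


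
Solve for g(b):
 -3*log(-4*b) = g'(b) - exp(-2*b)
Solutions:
 g(b) = C1 - 3*b*log(-b) + 3*b*(1 - 2*log(2)) - exp(-2*b)/2


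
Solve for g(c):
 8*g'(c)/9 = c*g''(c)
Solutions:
 g(c) = C1 + C2*c^(17/9)


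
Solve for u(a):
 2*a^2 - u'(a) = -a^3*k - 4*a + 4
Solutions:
 u(a) = C1 + a^4*k/4 + 2*a^3/3 + 2*a^2 - 4*a


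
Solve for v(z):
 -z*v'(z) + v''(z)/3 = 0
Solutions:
 v(z) = C1 + C2*erfi(sqrt(6)*z/2)


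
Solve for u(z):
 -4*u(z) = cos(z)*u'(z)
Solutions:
 u(z) = C1*(sin(z)^2 - 2*sin(z) + 1)/(sin(z)^2 + 2*sin(z) + 1)


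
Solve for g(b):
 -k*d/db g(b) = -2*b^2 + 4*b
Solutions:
 g(b) = C1 + 2*b^3/(3*k) - 2*b^2/k


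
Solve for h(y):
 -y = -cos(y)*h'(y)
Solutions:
 h(y) = C1 + Integral(y/cos(y), y)


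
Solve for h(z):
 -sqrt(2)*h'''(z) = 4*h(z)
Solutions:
 h(z) = C3*exp(-sqrt(2)*z) + (C1*sin(sqrt(6)*z/2) + C2*cos(sqrt(6)*z/2))*exp(sqrt(2)*z/2)


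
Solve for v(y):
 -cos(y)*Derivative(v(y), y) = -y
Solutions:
 v(y) = C1 + Integral(y/cos(y), y)


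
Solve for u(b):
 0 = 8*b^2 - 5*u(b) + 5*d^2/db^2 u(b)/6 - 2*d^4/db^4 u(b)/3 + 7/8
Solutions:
 u(b) = 8*b^2/5 + (C1*sin(15^(1/4)*2^(3/4)*b*sin(atan(sqrt(455)/5)/2)/2) + C2*cos(15^(1/4)*2^(3/4)*b*sin(atan(sqrt(455)/5)/2)/2))*exp(-15^(1/4)*2^(3/4)*b*cos(atan(sqrt(455)/5)/2)/2) + (C3*sin(15^(1/4)*2^(3/4)*b*sin(atan(sqrt(455)/5)/2)/2) + C4*cos(15^(1/4)*2^(3/4)*b*sin(atan(sqrt(455)/5)/2)/2))*exp(15^(1/4)*2^(3/4)*b*cos(atan(sqrt(455)/5)/2)/2) + 17/24


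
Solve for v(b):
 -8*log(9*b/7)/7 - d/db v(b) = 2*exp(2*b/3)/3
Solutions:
 v(b) = C1 - 8*b*log(b)/7 + 8*b*(-2*log(3) + 1 + log(7))/7 - exp(2*b/3)


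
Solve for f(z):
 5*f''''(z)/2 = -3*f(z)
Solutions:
 f(z) = (C1*sin(10^(3/4)*3^(1/4)*z/10) + C2*cos(10^(3/4)*3^(1/4)*z/10))*exp(-10^(3/4)*3^(1/4)*z/10) + (C3*sin(10^(3/4)*3^(1/4)*z/10) + C4*cos(10^(3/4)*3^(1/4)*z/10))*exp(10^(3/4)*3^(1/4)*z/10)


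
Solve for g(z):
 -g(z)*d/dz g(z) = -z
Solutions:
 g(z) = -sqrt(C1 + z^2)
 g(z) = sqrt(C1 + z^2)


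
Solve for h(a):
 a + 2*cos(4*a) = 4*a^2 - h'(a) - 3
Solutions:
 h(a) = C1 + 4*a^3/3 - a^2/2 - 3*a - sin(4*a)/2


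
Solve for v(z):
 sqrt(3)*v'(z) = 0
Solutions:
 v(z) = C1


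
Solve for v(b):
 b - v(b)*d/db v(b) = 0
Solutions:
 v(b) = -sqrt(C1 + b^2)
 v(b) = sqrt(C1 + b^2)


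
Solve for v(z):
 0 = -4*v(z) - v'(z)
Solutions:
 v(z) = C1*exp(-4*z)


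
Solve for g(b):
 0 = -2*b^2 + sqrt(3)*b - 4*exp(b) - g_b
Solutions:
 g(b) = C1 - 2*b^3/3 + sqrt(3)*b^2/2 - 4*exp(b)


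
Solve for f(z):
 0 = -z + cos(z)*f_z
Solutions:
 f(z) = C1 + Integral(z/cos(z), z)


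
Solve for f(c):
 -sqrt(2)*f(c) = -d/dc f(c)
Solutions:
 f(c) = C1*exp(sqrt(2)*c)


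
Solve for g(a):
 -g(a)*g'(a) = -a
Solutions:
 g(a) = -sqrt(C1 + a^2)
 g(a) = sqrt(C1 + a^2)


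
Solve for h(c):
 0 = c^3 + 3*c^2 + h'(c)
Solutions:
 h(c) = C1 - c^4/4 - c^3


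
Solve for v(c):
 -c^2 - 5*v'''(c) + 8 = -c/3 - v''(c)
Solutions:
 v(c) = C1 + C2*c + C3*exp(c/5) + c^4/12 + 29*c^3/18 + 121*c^2/6


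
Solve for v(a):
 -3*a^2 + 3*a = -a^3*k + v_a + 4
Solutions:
 v(a) = C1 + a^4*k/4 - a^3 + 3*a^2/2 - 4*a


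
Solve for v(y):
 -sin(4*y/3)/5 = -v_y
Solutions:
 v(y) = C1 - 3*cos(4*y/3)/20


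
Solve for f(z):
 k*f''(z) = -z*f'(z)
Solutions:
 f(z) = C1 + C2*sqrt(k)*erf(sqrt(2)*z*sqrt(1/k)/2)


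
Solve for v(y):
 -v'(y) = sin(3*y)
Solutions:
 v(y) = C1 + cos(3*y)/3


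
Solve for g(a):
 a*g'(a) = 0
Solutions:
 g(a) = C1


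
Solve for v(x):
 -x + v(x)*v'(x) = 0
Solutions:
 v(x) = -sqrt(C1 + x^2)
 v(x) = sqrt(C1 + x^2)


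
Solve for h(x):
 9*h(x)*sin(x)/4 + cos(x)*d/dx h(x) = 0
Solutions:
 h(x) = C1*cos(x)^(9/4)


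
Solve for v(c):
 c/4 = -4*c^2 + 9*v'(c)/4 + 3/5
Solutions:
 v(c) = C1 + 16*c^3/27 + c^2/18 - 4*c/15


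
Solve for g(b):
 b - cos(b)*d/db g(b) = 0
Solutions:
 g(b) = C1 + Integral(b/cos(b), b)


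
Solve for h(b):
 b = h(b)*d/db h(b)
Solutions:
 h(b) = -sqrt(C1 + b^2)
 h(b) = sqrt(C1 + b^2)


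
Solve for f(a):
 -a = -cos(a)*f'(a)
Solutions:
 f(a) = C1 + Integral(a/cos(a), a)


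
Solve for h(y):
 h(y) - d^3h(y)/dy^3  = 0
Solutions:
 h(y) = C3*exp(y) + (C1*sin(sqrt(3)*y/2) + C2*cos(sqrt(3)*y/2))*exp(-y/2)


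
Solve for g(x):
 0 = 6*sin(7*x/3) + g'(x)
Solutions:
 g(x) = C1 + 18*cos(7*x/3)/7


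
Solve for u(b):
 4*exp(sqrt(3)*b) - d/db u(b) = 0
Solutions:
 u(b) = C1 + 4*sqrt(3)*exp(sqrt(3)*b)/3


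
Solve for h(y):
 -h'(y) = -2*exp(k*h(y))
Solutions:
 h(y) = Piecewise((log(-1/(C1*k + 2*k*y))/k, Ne(k, 0)), (nan, True))
 h(y) = Piecewise((C1 + 2*y, Eq(k, 0)), (nan, True))


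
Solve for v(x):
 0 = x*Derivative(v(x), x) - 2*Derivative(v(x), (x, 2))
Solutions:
 v(x) = C1 + C2*erfi(x/2)


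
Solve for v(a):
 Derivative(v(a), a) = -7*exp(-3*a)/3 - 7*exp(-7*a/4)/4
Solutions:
 v(a) = C1 + 7*exp(-3*a)/9 + exp(-7*a/4)


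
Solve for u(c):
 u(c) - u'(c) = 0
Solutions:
 u(c) = C1*exp(c)


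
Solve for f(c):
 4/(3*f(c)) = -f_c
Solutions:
 f(c) = -sqrt(C1 - 24*c)/3
 f(c) = sqrt(C1 - 24*c)/3


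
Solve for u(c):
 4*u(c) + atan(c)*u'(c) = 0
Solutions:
 u(c) = C1*exp(-4*Integral(1/atan(c), c))


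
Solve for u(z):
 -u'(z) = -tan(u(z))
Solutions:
 u(z) = pi - asin(C1*exp(z))
 u(z) = asin(C1*exp(z))


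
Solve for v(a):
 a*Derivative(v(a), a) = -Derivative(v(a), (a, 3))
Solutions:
 v(a) = C1 + Integral(C2*airyai(-a) + C3*airybi(-a), a)


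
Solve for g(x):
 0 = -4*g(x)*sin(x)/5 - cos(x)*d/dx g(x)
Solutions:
 g(x) = C1*cos(x)^(4/5)


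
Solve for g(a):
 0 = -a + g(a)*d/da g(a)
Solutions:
 g(a) = -sqrt(C1 + a^2)
 g(a) = sqrt(C1 + a^2)


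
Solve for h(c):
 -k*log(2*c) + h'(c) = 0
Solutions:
 h(c) = C1 + c*k*log(c) - c*k + c*k*log(2)


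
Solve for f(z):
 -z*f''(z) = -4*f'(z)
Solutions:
 f(z) = C1 + C2*z^5


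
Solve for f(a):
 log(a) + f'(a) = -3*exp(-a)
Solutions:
 f(a) = C1 - a*log(a) + a + 3*exp(-a)


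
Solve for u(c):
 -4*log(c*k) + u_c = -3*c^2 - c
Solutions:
 u(c) = C1 - c^3 - c^2/2 + 4*c*log(c*k) - 4*c


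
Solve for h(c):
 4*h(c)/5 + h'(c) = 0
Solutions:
 h(c) = C1*exp(-4*c/5)


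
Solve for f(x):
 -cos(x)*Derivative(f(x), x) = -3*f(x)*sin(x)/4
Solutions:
 f(x) = C1/cos(x)^(3/4)


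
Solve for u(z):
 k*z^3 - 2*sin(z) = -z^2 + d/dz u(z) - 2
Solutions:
 u(z) = C1 + k*z^4/4 + z^3/3 + 2*z + 2*cos(z)


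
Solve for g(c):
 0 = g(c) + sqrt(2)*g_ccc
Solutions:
 g(c) = C3*exp(-2^(5/6)*c/2) + (C1*sin(2^(5/6)*sqrt(3)*c/4) + C2*cos(2^(5/6)*sqrt(3)*c/4))*exp(2^(5/6)*c/4)


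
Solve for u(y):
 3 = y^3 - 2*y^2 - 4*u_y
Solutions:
 u(y) = C1 + y^4/16 - y^3/6 - 3*y/4


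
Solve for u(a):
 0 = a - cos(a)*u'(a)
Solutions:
 u(a) = C1 + Integral(a/cos(a), a)


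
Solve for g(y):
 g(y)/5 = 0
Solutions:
 g(y) = 0


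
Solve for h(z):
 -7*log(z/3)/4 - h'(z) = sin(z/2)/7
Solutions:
 h(z) = C1 - 7*z*log(z)/4 + 7*z/4 + 7*z*log(3)/4 + 2*cos(z/2)/7


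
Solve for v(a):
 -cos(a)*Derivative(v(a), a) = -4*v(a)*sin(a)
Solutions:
 v(a) = C1/cos(a)^4


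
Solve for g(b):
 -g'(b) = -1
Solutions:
 g(b) = C1 + b


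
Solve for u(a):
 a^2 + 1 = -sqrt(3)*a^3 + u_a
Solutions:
 u(a) = C1 + sqrt(3)*a^4/4 + a^3/3 + a


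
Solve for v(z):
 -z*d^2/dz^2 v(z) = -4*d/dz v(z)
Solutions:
 v(z) = C1 + C2*z^5


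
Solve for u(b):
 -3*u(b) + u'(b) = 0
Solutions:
 u(b) = C1*exp(3*b)


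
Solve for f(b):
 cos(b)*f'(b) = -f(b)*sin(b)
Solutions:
 f(b) = C1*cos(b)


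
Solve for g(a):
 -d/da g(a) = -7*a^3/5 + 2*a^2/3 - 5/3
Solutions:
 g(a) = C1 + 7*a^4/20 - 2*a^3/9 + 5*a/3


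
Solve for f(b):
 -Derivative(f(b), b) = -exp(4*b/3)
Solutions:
 f(b) = C1 + 3*exp(4*b/3)/4


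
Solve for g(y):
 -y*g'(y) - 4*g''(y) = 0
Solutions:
 g(y) = C1 + C2*erf(sqrt(2)*y/4)


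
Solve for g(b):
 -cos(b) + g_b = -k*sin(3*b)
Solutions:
 g(b) = C1 + k*cos(3*b)/3 + sin(b)


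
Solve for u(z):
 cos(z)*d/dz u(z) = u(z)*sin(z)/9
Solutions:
 u(z) = C1/cos(z)^(1/9)


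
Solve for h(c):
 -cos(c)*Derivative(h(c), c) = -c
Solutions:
 h(c) = C1 + Integral(c/cos(c), c)


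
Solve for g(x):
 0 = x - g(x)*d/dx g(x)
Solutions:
 g(x) = -sqrt(C1 + x^2)
 g(x) = sqrt(C1 + x^2)


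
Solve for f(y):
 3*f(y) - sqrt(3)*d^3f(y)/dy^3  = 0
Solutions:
 f(y) = C3*exp(3^(1/6)*y) + (C1*sin(3^(2/3)*y/2) + C2*cos(3^(2/3)*y/2))*exp(-3^(1/6)*y/2)


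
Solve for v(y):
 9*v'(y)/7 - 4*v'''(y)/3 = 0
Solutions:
 v(y) = C1 + C2*exp(-3*sqrt(21)*y/14) + C3*exp(3*sqrt(21)*y/14)


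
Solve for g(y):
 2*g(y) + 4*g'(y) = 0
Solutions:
 g(y) = C1*exp(-y/2)


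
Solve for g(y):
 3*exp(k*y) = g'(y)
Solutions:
 g(y) = C1 + 3*exp(k*y)/k


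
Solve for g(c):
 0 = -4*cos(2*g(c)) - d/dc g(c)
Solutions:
 g(c) = -asin((C1 + exp(16*c))/(C1 - exp(16*c)))/2 + pi/2
 g(c) = asin((C1 + exp(16*c))/(C1 - exp(16*c)))/2


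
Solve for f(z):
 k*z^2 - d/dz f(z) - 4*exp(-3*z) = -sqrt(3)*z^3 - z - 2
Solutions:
 f(z) = C1 + k*z^3/3 + sqrt(3)*z^4/4 + z^2/2 + 2*z + 4*exp(-3*z)/3


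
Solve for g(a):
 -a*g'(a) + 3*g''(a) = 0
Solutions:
 g(a) = C1 + C2*erfi(sqrt(6)*a/6)


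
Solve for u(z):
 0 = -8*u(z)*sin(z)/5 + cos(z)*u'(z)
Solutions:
 u(z) = C1/cos(z)^(8/5)


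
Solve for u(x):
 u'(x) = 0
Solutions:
 u(x) = C1


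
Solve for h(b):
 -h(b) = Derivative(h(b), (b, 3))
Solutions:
 h(b) = C3*exp(-b) + (C1*sin(sqrt(3)*b/2) + C2*cos(sqrt(3)*b/2))*exp(b/2)


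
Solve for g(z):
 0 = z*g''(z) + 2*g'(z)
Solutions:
 g(z) = C1 + C2/z


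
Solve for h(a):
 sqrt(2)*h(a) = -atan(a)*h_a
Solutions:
 h(a) = C1*exp(-sqrt(2)*Integral(1/atan(a), a))


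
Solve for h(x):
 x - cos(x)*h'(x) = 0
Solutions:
 h(x) = C1 + Integral(x/cos(x), x)


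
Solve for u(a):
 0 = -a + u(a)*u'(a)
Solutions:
 u(a) = -sqrt(C1 + a^2)
 u(a) = sqrt(C1 + a^2)


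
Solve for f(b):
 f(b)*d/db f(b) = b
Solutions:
 f(b) = -sqrt(C1 + b^2)
 f(b) = sqrt(C1 + b^2)


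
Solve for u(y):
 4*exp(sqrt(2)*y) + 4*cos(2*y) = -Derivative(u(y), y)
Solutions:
 u(y) = C1 - 2*sqrt(2)*exp(sqrt(2)*y) - 2*sin(2*y)


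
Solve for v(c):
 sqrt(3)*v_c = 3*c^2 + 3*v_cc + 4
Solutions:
 v(c) = C1 + C2*exp(sqrt(3)*c/3) + sqrt(3)*c^3/3 + 3*c^2 + 22*sqrt(3)*c/3


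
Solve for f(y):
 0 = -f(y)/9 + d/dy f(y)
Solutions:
 f(y) = C1*exp(y/9)


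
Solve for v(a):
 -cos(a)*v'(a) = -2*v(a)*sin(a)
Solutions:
 v(a) = C1/cos(a)^2


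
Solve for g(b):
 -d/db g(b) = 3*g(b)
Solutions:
 g(b) = C1*exp(-3*b)


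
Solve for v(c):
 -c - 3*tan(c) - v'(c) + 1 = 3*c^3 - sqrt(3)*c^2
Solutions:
 v(c) = C1 - 3*c^4/4 + sqrt(3)*c^3/3 - c^2/2 + c + 3*log(cos(c))


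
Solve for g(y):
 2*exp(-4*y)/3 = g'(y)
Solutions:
 g(y) = C1 - exp(-4*y)/6


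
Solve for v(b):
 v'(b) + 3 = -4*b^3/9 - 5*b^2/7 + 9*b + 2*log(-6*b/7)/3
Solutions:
 v(b) = C1 - b^4/9 - 5*b^3/21 + 9*b^2/2 + 2*b*log(-b)/3 + b*(-11 - 2*log(7) + 2*log(6))/3


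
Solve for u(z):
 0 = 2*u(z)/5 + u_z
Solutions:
 u(z) = C1*exp(-2*z/5)


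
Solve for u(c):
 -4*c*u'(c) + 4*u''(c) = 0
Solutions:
 u(c) = C1 + C2*erfi(sqrt(2)*c/2)


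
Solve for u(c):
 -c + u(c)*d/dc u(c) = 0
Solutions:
 u(c) = -sqrt(C1 + c^2)
 u(c) = sqrt(C1 + c^2)


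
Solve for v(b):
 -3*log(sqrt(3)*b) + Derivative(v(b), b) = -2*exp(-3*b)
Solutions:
 v(b) = C1 + 3*b*log(b) + b*(-3 + 3*log(3)/2) + 2*exp(-3*b)/3


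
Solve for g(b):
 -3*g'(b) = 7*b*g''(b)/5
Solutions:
 g(b) = C1 + C2/b^(8/7)


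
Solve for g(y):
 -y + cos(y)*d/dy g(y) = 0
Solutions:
 g(y) = C1 + Integral(y/cos(y), y)


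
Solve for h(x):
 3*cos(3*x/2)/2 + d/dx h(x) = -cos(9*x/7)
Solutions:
 h(x) = C1 - 7*sin(9*x/7)/9 - sin(3*x/2)


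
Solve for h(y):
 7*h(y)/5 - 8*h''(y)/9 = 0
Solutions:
 h(y) = C1*exp(-3*sqrt(70)*y/20) + C2*exp(3*sqrt(70)*y/20)


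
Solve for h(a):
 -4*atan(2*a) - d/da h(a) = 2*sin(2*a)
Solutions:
 h(a) = C1 - 4*a*atan(2*a) + log(4*a^2 + 1) + cos(2*a)


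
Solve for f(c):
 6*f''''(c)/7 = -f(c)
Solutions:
 f(c) = (C1*sin(14^(1/4)*3^(3/4)*c/6) + C2*cos(14^(1/4)*3^(3/4)*c/6))*exp(-14^(1/4)*3^(3/4)*c/6) + (C3*sin(14^(1/4)*3^(3/4)*c/6) + C4*cos(14^(1/4)*3^(3/4)*c/6))*exp(14^(1/4)*3^(3/4)*c/6)


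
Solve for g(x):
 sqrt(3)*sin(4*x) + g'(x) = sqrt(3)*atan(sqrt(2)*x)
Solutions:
 g(x) = C1 + sqrt(3)*(x*atan(sqrt(2)*x) - sqrt(2)*log(2*x^2 + 1)/4) + sqrt(3)*cos(4*x)/4


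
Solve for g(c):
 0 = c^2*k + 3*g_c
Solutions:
 g(c) = C1 - c^3*k/9


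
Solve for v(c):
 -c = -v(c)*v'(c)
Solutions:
 v(c) = -sqrt(C1 + c^2)
 v(c) = sqrt(C1 + c^2)


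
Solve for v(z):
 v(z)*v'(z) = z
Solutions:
 v(z) = -sqrt(C1 + z^2)
 v(z) = sqrt(C1 + z^2)


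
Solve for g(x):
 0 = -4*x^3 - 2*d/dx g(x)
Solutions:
 g(x) = C1 - x^4/2


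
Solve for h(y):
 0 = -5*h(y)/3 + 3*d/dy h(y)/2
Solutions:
 h(y) = C1*exp(10*y/9)


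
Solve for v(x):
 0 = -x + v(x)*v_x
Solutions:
 v(x) = -sqrt(C1 + x^2)
 v(x) = sqrt(C1 + x^2)


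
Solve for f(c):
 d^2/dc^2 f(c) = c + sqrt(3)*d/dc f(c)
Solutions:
 f(c) = C1 + C2*exp(sqrt(3)*c) - sqrt(3)*c^2/6 - c/3


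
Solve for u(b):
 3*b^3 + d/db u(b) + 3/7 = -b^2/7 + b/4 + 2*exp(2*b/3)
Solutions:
 u(b) = C1 - 3*b^4/4 - b^3/21 + b^2/8 - 3*b/7 + 3*exp(2*b/3)


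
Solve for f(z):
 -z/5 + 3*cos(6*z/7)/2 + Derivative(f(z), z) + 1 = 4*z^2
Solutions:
 f(z) = C1 + 4*z^3/3 + z^2/10 - z - 7*sin(6*z/7)/4


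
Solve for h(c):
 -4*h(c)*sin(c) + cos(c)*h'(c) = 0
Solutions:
 h(c) = C1/cos(c)^4


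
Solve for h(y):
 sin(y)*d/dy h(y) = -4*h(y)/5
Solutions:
 h(y) = C1*(cos(y) + 1)^(2/5)/(cos(y) - 1)^(2/5)


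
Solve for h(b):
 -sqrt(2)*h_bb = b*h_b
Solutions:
 h(b) = C1 + C2*erf(2^(1/4)*b/2)


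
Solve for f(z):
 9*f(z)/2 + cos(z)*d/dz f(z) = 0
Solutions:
 f(z) = C1*(sin(z) - 1)^(1/4)*(sin(z)^2 - 2*sin(z) + 1)/((sin(z) + 1)^(1/4)*(sin(z)^2 + 2*sin(z) + 1))


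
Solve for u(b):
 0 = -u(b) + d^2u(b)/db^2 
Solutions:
 u(b) = C1*exp(-b) + C2*exp(b)


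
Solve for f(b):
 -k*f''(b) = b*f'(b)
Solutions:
 f(b) = C1 + C2*sqrt(k)*erf(sqrt(2)*b*sqrt(1/k)/2)


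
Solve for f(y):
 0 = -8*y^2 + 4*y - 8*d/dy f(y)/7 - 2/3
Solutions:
 f(y) = C1 - 7*y^3/3 + 7*y^2/4 - 7*y/12


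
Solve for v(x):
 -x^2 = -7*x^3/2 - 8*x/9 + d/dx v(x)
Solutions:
 v(x) = C1 + 7*x^4/8 - x^3/3 + 4*x^2/9


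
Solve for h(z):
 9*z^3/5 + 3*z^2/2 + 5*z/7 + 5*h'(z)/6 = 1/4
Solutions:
 h(z) = C1 - 27*z^4/50 - 3*z^3/5 - 3*z^2/7 + 3*z/10


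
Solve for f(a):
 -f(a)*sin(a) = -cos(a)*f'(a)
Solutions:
 f(a) = C1/cos(a)


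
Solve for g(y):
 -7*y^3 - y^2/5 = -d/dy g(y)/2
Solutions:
 g(y) = C1 + 7*y^4/2 + 2*y^3/15


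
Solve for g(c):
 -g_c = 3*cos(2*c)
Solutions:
 g(c) = C1 - 3*sin(2*c)/2


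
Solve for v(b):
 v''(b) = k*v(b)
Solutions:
 v(b) = C1*exp(-b*sqrt(k)) + C2*exp(b*sqrt(k))


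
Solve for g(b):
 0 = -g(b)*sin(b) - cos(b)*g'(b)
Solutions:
 g(b) = C1*cos(b)


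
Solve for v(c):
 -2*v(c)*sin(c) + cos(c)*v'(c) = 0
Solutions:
 v(c) = C1/cos(c)^2


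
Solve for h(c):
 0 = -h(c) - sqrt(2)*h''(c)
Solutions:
 h(c) = C1*sin(2^(3/4)*c/2) + C2*cos(2^(3/4)*c/2)


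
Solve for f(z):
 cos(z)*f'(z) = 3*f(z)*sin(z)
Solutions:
 f(z) = C1/cos(z)^3


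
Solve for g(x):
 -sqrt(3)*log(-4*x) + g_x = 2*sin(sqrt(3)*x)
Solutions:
 g(x) = C1 + sqrt(3)*x*(log(-x) - 1) + 2*sqrt(3)*x*log(2) - 2*sqrt(3)*cos(sqrt(3)*x)/3


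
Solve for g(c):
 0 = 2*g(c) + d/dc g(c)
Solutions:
 g(c) = C1*exp(-2*c)


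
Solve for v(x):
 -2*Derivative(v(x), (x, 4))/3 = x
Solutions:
 v(x) = C1 + C2*x + C3*x^2 + C4*x^3 - x^5/80


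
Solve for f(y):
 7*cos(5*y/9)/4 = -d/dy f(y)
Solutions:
 f(y) = C1 - 63*sin(5*y/9)/20


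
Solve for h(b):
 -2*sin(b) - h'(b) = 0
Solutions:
 h(b) = C1 + 2*cos(b)


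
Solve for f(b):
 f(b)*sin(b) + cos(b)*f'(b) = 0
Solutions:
 f(b) = C1*cos(b)


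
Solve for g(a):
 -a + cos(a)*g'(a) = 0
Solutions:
 g(a) = C1 + Integral(a/cos(a), a)


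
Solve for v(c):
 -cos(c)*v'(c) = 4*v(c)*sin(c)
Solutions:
 v(c) = C1*cos(c)^4


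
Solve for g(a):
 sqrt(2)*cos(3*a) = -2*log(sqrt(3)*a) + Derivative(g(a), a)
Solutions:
 g(a) = C1 + 2*a*log(a) - 2*a + a*log(3) + sqrt(2)*sin(3*a)/3


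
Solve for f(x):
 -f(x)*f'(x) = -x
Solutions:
 f(x) = -sqrt(C1 + x^2)
 f(x) = sqrt(C1 + x^2)


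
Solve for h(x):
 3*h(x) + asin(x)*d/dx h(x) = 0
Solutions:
 h(x) = C1*exp(-3*Integral(1/asin(x), x))


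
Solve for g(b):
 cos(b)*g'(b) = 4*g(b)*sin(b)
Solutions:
 g(b) = C1/cos(b)^4


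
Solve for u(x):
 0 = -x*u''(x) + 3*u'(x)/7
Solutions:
 u(x) = C1 + C2*x^(10/7)


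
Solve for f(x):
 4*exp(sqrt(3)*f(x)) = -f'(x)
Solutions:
 f(x) = sqrt(3)*(2*log(1/(C1 + 4*x)) - log(3))/6


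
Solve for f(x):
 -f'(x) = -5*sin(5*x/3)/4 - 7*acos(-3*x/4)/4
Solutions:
 f(x) = C1 + 7*x*acos(-3*x/4)/4 + 7*sqrt(16 - 9*x^2)/12 - 3*cos(5*x/3)/4


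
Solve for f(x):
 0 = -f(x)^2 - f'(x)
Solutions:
 f(x) = 1/(C1 + x)


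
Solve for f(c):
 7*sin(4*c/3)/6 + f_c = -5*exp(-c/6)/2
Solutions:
 f(c) = C1 + 7*cos(4*c/3)/8 + 15*exp(-c/6)


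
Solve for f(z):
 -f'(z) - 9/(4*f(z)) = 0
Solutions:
 f(z) = -sqrt(C1 - 18*z)/2
 f(z) = sqrt(C1 - 18*z)/2


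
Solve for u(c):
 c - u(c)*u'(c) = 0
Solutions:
 u(c) = -sqrt(C1 + c^2)
 u(c) = sqrt(C1 + c^2)


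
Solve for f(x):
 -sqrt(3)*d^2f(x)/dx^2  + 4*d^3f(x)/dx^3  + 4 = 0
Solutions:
 f(x) = C1 + C2*x + C3*exp(sqrt(3)*x/4) + 2*sqrt(3)*x^2/3


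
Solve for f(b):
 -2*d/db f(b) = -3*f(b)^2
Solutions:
 f(b) = -2/(C1 + 3*b)


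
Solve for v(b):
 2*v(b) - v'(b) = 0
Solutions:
 v(b) = C1*exp(2*b)


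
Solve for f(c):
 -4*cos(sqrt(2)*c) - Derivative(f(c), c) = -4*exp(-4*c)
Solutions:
 f(c) = C1 - 2*sqrt(2)*sin(sqrt(2)*c) - exp(-4*c)


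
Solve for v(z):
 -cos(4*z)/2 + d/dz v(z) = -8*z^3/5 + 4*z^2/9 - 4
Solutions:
 v(z) = C1 - 2*z^4/5 + 4*z^3/27 - 4*z + sin(4*z)/8


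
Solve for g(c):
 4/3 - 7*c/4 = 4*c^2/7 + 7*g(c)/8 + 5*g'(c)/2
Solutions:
 g(c) = C1*exp(-7*c/20) - 32*c^2/49 + 594*c/343 - 24664/7203


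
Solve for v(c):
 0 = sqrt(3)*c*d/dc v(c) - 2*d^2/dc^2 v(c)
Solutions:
 v(c) = C1 + C2*erfi(3^(1/4)*c/2)


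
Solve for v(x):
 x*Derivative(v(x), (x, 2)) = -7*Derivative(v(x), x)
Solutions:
 v(x) = C1 + C2/x^6


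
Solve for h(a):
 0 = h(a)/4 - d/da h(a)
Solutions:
 h(a) = C1*exp(a/4)


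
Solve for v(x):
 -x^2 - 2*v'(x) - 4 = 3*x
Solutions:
 v(x) = C1 - x^3/6 - 3*x^2/4 - 2*x


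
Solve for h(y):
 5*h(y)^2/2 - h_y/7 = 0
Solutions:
 h(y) = -2/(C1 + 35*y)


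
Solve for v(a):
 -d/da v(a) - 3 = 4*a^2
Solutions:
 v(a) = C1 - 4*a^3/3 - 3*a


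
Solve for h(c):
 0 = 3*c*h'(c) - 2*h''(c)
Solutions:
 h(c) = C1 + C2*erfi(sqrt(3)*c/2)


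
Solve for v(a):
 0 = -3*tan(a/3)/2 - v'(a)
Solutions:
 v(a) = C1 + 9*log(cos(a/3))/2


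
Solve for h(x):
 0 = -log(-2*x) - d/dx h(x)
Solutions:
 h(x) = C1 - x*log(-x) + x*(1 - log(2))


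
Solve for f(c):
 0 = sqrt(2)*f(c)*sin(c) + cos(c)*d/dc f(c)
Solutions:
 f(c) = C1*cos(c)^(sqrt(2))


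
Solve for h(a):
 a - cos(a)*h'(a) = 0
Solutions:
 h(a) = C1 + Integral(a/cos(a), a)


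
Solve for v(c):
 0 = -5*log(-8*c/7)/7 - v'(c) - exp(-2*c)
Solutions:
 v(c) = C1 - 5*c*log(-c)/7 + 5*c*(-3*log(2) + 1 + log(7))/7 + exp(-2*c)/2


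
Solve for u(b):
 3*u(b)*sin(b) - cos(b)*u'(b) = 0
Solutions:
 u(b) = C1/cos(b)^3


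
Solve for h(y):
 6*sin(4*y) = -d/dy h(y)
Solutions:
 h(y) = C1 + 3*cos(4*y)/2


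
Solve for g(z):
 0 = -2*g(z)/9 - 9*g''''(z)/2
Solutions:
 g(z) = (C1*sin(z/3) + C2*cos(z/3))*exp(-z/3) + (C3*sin(z/3) + C4*cos(z/3))*exp(z/3)


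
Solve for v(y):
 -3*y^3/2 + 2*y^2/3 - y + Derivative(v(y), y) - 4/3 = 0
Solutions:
 v(y) = C1 + 3*y^4/8 - 2*y^3/9 + y^2/2 + 4*y/3


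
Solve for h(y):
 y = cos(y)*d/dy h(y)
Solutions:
 h(y) = C1 + Integral(y/cos(y), y)


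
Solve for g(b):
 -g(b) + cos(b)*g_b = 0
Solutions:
 g(b) = C1*sqrt(sin(b) + 1)/sqrt(sin(b) - 1)


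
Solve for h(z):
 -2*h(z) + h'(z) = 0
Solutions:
 h(z) = C1*exp(2*z)


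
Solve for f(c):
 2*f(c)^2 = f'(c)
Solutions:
 f(c) = -1/(C1 + 2*c)


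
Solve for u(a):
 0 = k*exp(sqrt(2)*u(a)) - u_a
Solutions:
 u(a) = sqrt(2)*(2*log(-1/(C1 + a*k)) - log(2))/4


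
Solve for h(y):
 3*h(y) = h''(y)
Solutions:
 h(y) = C1*exp(-sqrt(3)*y) + C2*exp(sqrt(3)*y)


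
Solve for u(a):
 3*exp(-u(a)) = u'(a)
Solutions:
 u(a) = log(C1 + 3*a)


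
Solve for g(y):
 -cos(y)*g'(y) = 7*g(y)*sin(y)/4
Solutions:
 g(y) = C1*cos(y)^(7/4)


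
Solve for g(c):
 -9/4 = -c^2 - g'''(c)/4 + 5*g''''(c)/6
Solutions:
 g(c) = C1 + C2*c + C3*c^2 + C4*exp(3*c/10) - c^5/15 - 10*c^4/9 - 719*c^3/54


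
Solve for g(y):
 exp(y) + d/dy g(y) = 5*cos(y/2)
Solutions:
 g(y) = C1 - exp(y) + 10*sin(y/2)


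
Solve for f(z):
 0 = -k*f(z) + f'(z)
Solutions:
 f(z) = C1*exp(k*z)


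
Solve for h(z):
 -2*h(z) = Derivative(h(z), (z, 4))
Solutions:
 h(z) = (C1*sin(2^(3/4)*z/2) + C2*cos(2^(3/4)*z/2))*exp(-2^(3/4)*z/2) + (C3*sin(2^(3/4)*z/2) + C4*cos(2^(3/4)*z/2))*exp(2^(3/4)*z/2)


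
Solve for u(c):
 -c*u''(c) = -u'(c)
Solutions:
 u(c) = C1 + C2*c^2


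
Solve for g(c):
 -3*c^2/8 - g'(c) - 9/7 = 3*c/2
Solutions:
 g(c) = C1 - c^3/8 - 3*c^2/4 - 9*c/7


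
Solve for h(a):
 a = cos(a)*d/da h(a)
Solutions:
 h(a) = C1 + Integral(a/cos(a), a)


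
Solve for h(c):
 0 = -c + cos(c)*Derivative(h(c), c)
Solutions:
 h(c) = C1 + Integral(c/cos(c), c)


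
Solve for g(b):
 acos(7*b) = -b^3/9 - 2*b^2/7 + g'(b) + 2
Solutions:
 g(b) = C1 + b^4/36 + 2*b^3/21 + b*acos(7*b) - 2*b - sqrt(1 - 49*b^2)/7


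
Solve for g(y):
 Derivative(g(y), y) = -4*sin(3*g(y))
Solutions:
 g(y) = -acos((-C1 - exp(24*y))/(C1 - exp(24*y)))/3 + 2*pi/3
 g(y) = acos((-C1 - exp(24*y))/(C1 - exp(24*y)))/3


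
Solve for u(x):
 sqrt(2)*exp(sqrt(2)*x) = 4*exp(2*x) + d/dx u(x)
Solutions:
 u(x) = C1 - 2*exp(2*x) + exp(sqrt(2)*x)


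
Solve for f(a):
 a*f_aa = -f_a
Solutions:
 f(a) = C1 + C2*log(a)


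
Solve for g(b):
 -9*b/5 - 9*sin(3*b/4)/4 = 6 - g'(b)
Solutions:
 g(b) = C1 + 9*b^2/10 + 6*b - 3*cos(3*b/4)


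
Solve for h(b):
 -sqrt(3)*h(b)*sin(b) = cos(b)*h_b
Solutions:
 h(b) = C1*cos(b)^(sqrt(3))


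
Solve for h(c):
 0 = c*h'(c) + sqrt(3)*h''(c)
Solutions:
 h(c) = C1 + C2*erf(sqrt(2)*3^(3/4)*c/6)


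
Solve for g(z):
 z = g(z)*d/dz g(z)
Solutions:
 g(z) = -sqrt(C1 + z^2)
 g(z) = sqrt(C1 + z^2)


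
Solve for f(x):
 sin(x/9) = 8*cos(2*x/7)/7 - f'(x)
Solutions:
 f(x) = C1 + 4*sin(2*x/7) + 9*cos(x/9)


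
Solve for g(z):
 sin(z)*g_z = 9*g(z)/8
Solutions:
 g(z) = C1*(cos(z) - 1)^(9/16)/(cos(z) + 1)^(9/16)


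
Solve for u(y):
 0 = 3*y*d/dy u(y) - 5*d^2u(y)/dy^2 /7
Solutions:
 u(y) = C1 + C2*erfi(sqrt(210)*y/10)


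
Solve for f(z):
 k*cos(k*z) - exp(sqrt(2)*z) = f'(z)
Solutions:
 f(z) = C1 - sqrt(2)*exp(sqrt(2)*z)/2 + sin(k*z)


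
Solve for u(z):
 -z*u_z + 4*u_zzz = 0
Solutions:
 u(z) = C1 + Integral(C2*airyai(2^(1/3)*z/2) + C3*airybi(2^(1/3)*z/2), z)


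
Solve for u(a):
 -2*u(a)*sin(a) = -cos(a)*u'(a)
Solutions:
 u(a) = C1/cos(a)^2


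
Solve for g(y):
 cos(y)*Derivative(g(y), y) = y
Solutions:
 g(y) = C1 + Integral(y/cos(y), y)


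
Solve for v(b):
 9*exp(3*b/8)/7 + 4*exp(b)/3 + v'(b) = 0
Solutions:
 v(b) = C1 - 24*exp(3*b/8)/7 - 4*exp(b)/3


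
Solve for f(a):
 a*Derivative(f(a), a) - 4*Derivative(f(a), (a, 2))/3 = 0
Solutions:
 f(a) = C1 + C2*erfi(sqrt(6)*a/4)


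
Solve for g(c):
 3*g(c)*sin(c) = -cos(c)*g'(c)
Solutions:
 g(c) = C1*cos(c)^3


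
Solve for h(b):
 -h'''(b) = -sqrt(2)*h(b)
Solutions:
 h(b) = C3*exp(2^(1/6)*b) + (C1*sin(2^(1/6)*sqrt(3)*b/2) + C2*cos(2^(1/6)*sqrt(3)*b/2))*exp(-2^(1/6)*b/2)


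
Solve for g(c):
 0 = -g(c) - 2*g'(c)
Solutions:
 g(c) = C1*exp(-c/2)


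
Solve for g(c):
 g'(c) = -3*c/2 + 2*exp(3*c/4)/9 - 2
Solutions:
 g(c) = C1 - 3*c^2/4 - 2*c + 8*exp(3*c/4)/27


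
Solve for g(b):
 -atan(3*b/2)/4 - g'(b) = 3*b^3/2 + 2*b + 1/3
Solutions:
 g(b) = C1 - 3*b^4/8 - b^2 - b*atan(3*b/2)/4 - b/3 + log(9*b^2 + 4)/12


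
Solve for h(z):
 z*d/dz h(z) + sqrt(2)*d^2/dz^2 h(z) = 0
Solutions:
 h(z) = C1 + C2*erf(2^(1/4)*z/2)


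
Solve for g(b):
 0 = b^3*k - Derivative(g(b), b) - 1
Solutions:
 g(b) = C1 + b^4*k/4 - b


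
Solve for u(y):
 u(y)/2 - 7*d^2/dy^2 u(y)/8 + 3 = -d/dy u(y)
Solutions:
 u(y) = C1*exp(2*y*(2 - sqrt(11))/7) + C2*exp(2*y*(2 + sqrt(11))/7) - 6


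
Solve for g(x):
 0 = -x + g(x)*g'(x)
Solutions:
 g(x) = -sqrt(C1 + x^2)
 g(x) = sqrt(C1 + x^2)


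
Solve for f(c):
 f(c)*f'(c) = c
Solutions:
 f(c) = -sqrt(C1 + c^2)
 f(c) = sqrt(C1 + c^2)


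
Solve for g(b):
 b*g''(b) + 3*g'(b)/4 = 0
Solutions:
 g(b) = C1 + C2*b^(1/4)


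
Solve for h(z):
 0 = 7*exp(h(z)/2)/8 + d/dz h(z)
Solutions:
 h(z) = 2*log(1/(C1 + 7*z)) + 8*log(2)


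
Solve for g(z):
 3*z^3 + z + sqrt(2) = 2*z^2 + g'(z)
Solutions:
 g(z) = C1 + 3*z^4/4 - 2*z^3/3 + z^2/2 + sqrt(2)*z


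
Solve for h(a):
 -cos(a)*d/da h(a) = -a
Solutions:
 h(a) = C1 + Integral(a/cos(a), a)


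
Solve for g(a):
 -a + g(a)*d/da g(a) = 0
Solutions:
 g(a) = -sqrt(C1 + a^2)
 g(a) = sqrt(C1 + a^2)


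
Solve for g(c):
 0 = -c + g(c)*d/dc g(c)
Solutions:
 g(c) = -sqrt(C1 + c^2)
 g(c) = sqrt(C1 + c^2)


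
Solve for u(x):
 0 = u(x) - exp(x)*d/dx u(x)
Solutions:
 u(x) = C1*exp(-exp(-x))


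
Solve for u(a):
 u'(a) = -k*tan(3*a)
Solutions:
 u(a) = C1 + k*log(cos(3*a))/3


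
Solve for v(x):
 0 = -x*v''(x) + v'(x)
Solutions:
 v(x) = C1 + C2*x^2


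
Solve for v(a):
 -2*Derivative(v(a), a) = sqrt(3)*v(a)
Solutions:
 v(a) = C1*exp(-sqrt(3)*a/2)


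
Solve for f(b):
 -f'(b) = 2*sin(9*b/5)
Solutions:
 f(b) = C1 + 10*cos(9*b/5)/9


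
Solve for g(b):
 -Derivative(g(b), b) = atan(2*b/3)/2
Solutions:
 g(b) = C1 - b*atan(2*b/3)/2 + 3*log(4*b^2 + 9)/8


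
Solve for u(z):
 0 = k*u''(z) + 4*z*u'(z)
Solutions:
 u(z) = C1 + C2*sqrt(k)*erf(sqrt(2)*z*sqrt(1/k))


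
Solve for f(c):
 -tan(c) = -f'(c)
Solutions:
 f(c) = C1 - log(cos(c))


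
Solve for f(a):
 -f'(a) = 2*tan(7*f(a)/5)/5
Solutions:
 f(a) = -5*asin(C1*exp(-14*a/25))/7 + 5*pi/7
 f(a) = 5*asin(C1*exp(-14*a/25))/7


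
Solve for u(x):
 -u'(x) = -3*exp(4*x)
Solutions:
 u(x) = C1 + 3*exp(4*x)/4


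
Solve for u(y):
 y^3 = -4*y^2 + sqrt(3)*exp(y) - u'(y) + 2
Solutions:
 u(y) = C1 - y^4/4 - 4*y^3/3 + 2*y + sqrt(3)*exp(y)


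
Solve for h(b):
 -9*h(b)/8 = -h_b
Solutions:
 h(b) = C1*exp(9*b/8)


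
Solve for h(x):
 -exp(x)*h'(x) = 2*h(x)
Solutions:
 h(x) = C1*exp(2*exp(-x))


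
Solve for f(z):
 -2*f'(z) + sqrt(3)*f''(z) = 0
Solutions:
 f(z) = C1 + C2*exp(2*sqrt(3)*z/3)


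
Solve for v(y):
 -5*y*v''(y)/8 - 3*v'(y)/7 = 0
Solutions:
 v(y) = C1 + C2*y^(11/35)


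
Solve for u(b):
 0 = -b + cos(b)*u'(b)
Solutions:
 u(b) = C1 + Integral(b/cos(b), b)


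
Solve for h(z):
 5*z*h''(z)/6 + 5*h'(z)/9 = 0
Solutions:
 h(z) = C1 + C2*z^(1/3)


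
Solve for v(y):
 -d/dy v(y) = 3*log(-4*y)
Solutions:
 v(y) = C1 - 3*y*log(-y) + 3*y*(1 - 2*log(2))


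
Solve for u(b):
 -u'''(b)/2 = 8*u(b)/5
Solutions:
 u(b) = C3*exp(-2*2^(1/3)*5^(2/3)*b/5) + (C1*sin(2^(1/3)*sqrt(3)*5^(2/3)*b/5) + C2*cos(2^(1/3)*sqrt(3)*5^(2/3)*b/5))*exp(2^(1/3)*5^(2/3)*b/5)


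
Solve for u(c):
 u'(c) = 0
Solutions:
 u(c) = C1


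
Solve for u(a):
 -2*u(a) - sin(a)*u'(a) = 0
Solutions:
 u(a) = C1*(cos(a) + 1)/(cos(a) - 1)


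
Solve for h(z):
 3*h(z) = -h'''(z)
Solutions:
 h(z) = C3*exp(-3^(1/3)*z) + (C1*sin(3^(5/6)*z/2) + C2*cos(3^(5/6)*z/2))*exp(3^(1/3)*z/2)


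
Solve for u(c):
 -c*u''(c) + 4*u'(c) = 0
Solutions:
 u(c) = C1 + C2*c^5


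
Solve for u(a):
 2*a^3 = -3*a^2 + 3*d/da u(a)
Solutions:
 u(a) = C1 + a^4/6 + a^3/3


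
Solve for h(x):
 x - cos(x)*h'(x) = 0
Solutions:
 h(x) = C1 + Integral(x/cos(x), x)


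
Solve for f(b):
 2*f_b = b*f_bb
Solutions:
 f(b) = C1 + C2*b^3


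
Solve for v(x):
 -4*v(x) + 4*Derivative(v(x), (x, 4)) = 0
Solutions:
 v(x) = C1*exp(-x) + C2*exp(x) + C3*sin(x) + C4*cos(x)


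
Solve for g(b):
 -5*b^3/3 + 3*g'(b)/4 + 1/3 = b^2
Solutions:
 g(b) = C1 + 5*b^4/9 + 4*b^3/9 - 4*b/9


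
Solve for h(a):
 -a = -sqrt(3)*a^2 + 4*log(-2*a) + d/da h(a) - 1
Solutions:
 h(a) = C1 + sqrt(3)*a^3/3 - a^2/2 - 4*a*log(-a) + a*(5 - 4*log(2))


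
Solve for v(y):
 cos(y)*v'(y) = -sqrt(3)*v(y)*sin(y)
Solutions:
 v(y) = C1*cos(y)^(sqrt(3))


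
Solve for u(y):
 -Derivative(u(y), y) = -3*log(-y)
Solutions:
 u(y) = C1 + 3*y*log(-y) - 3*y


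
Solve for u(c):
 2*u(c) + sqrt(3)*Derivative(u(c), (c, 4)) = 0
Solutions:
 u(c) = (C1*sin(2^(3/4)*3^(7/8)*c/6) + C2*cos(2^(3/4)*3^(7/8)*c/6))*exp(-2^(3/4)*3^(7/8)*c/6) + (C3*sin(2^(3/4)*3^(7/8)*c/6) + C4*cos(2^(3/4)*3^(7/8)*c/6))*exp(2^(3/4)*3^(7/8)*c/6)


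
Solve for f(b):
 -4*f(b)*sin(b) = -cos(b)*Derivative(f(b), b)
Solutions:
 f(b) = C1/cos(b)^4


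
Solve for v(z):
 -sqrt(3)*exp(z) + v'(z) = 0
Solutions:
 v(z) = C1 + sqrt(3)*exp(z)


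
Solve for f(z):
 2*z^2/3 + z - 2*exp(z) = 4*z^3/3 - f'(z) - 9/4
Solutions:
 f(z) = C1 + z^4/3 - 2*z^3/9 - z^2/2 - 9*z/4 + 2*exp(z)


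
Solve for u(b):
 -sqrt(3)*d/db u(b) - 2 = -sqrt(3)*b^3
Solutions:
 u(b) = C1 + b^4/4 - 2*sqrt(3)*b/3


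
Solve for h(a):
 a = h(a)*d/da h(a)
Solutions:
 h(a) = -sqrt(C1 + a^2)
 h(a) = sqrt(C1 + a^2)


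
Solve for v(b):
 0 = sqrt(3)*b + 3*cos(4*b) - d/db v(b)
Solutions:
 v(b) = C1 + sqrt(3)*b^2/2 + 3*sin(4*b)/4


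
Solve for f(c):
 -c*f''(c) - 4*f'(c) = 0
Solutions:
 f(c) = C1 + C2/c^3


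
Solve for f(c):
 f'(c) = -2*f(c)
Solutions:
 f(c) = C1*exp(-2*c)


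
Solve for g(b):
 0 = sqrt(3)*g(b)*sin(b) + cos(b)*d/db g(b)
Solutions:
 g(b) = C1*cos(b)^(sqrt(3))


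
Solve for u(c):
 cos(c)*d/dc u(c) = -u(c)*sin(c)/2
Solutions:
 u(c) = C1*sqrt(cos(c))


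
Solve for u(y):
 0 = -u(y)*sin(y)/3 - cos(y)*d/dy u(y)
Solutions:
 u(y) = C1*cos(y)^(1/3)


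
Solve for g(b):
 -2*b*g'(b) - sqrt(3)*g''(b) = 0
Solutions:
 g(b) = C1 + C2*erf(3^(3/4)*b/3)


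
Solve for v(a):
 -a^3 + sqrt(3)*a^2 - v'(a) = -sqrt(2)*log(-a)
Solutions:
 v(a) = C1 - a^4/4 + sqrt(3)*a^3/3 + sqrt(2)*a*log(-a) - sqrt(2)*a


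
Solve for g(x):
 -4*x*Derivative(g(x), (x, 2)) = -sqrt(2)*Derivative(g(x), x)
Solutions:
 g(x) = C1 + C2*x^(sqrt(2)/4 + 1)


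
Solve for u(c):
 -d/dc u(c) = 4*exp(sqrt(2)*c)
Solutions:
 u(c) = C1 - 2*sqrt(2)*exp(sqrt(2)*c)


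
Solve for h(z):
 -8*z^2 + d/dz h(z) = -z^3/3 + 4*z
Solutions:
 h(z) = C1 - z^4/12 + 8*z^3/3 + 2*z^2


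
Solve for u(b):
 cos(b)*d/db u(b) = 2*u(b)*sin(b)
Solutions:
 u(b) = C1/cos(b)^2


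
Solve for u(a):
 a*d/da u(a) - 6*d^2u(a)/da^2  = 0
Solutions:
 u(a) = C1 + C2*erfi(sqrt(3)*a/6)


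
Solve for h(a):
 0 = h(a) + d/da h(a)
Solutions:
 h(a) = C1*exp(-a)


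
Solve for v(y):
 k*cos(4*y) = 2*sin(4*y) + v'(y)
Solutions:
 v(y) = C1 + k*sin(4*y)/4 + cos(4*y)/2


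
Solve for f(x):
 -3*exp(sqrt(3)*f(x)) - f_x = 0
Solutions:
 f(x) = sqrt(3)*(2*log(1/(C1 + 3*x)) - log(3))/6


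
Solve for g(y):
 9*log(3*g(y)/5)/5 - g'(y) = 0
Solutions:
 -5*Integral(1/(log(_y) - log(5) + log(3)), (_y, g(y)))/9 = C1 - y


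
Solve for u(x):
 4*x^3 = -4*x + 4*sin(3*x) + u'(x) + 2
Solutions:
 u(x) = C1 + x^4 + 2*x^2 - 2*x + 4*cos(3*x)/3


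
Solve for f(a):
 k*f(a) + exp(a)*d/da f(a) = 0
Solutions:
 f(a) = C1*exp(k*exp(-a))


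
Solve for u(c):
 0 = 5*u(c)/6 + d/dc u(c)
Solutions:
 u(c) = C1*exp(-5*c/6)


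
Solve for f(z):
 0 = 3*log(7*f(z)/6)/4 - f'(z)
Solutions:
 4*Integral(1/(-log(_y) - log(7) + log(6)), (_y, f(z)))/3 = C1 - z


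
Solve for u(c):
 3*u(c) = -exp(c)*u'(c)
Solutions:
 u(c) = C1*exp(3*exp(-c))


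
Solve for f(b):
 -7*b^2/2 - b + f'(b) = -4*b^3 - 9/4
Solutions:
 f(b) = C1 - b^4 + 7*b^3/6 + b^2/2 - 9*b/4


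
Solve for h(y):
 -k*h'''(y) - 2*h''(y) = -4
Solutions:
 h(y) = C1 + C2*y + C3*exp(-2*y/k) + y^2


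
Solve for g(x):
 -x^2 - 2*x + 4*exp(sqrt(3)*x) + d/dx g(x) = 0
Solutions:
 g(x) = C1 + x^3/3 + x^2 - 4*sqrt(3)*exp(sqrt(3)*x)/3


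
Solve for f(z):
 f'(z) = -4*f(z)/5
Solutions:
 f(z) = C1*exp(-4*z/5)
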